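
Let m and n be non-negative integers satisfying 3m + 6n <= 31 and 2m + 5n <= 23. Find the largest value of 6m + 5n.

60

Relaxing integrality, the LP optimum is 62.00 at (m,n) = (10.3, 0), which is not an integer point.
(m,n)=(10,0): 3·10+6·0=30≤31, 2·10+5·0=20≤23, objective 60.
(m,n)=(9,0): 3·9+6·0=27≤31, 2·9+5·0=18≤23, objective 54.
The best lattice point is (10,0), giving 60.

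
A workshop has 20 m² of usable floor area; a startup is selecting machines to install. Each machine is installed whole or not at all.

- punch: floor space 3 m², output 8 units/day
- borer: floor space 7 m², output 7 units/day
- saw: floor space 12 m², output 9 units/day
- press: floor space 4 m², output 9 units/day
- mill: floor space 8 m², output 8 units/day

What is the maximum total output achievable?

26

Allowing fractional choices, the relaxed optimum would be about 30.0, but machines are indivisible.
punch + borer + press: floor space 3 + 7 + 4 = 14 ≤ 20, output 8 + 7 + 9 = 24.
punch + press + mill: floor space 3 + 4 + 8 = 15 ≤ 20, output 8 + 9 + 8 = 25.
punch + saw + press: floor space 3 + 12 + 4 = 19 ≤ 20, output 8 + 9 + 9 = 26.
Best is punch, saw, and press with total output 26.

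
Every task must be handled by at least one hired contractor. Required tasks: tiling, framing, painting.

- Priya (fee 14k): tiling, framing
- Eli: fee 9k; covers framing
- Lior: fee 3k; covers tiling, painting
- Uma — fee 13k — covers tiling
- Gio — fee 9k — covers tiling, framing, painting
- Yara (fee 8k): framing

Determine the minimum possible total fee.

Gio alone covers tiling, framing, painting — every task.
Total fee: 9.

9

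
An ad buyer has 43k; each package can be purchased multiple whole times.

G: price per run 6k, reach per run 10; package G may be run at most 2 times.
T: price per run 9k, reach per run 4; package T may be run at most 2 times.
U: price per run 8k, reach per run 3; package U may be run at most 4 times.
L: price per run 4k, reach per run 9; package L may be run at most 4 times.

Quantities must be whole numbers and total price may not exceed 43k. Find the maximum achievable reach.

60

Take 2×G, 1×T, and 4×L: price 37 ≤ 43, reach 2·10 + 1·4 + 4·9 = 60.
L has the best ratio (9/4) and is taken to its limit of 4; remaining capacity is filled optimally with the others.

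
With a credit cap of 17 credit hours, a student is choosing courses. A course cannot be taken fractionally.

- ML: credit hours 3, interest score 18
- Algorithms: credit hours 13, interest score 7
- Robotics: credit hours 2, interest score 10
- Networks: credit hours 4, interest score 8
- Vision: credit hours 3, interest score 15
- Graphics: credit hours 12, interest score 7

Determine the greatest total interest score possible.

51

ML + Networks + Vision: credit hours 3 + 4 + 3 = 10 ≤ 17, interest score 18 + 8 + 15 = 41.
ML + Robotics + Networks + Vision: credit hours 3 + 2 + 4 + 3 = 12 ≤ 17, interest score 18 + 10 + 8 + 15 = 51.
ML + Robotics + Vision: credit hours 3 + 2 + 3 = 8 ≤ 17, interest score 18 + 10 + 15 = 43.
Best is ML, Robotics, Networks, and Vision with total interest score 51.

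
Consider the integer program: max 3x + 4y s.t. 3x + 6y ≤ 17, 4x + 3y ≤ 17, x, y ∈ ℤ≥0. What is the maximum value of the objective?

(x,y)=(3,1): 3·3+6·1=15≤17, 4·3+3·1=15≤17, objective 13.
(x,y)=(4,0): 3·4+6·0=12≤17, 4·4+3·0=16≤17, objective 12.
(x,y)=(2,1): 3·2+6·1=12≤17, 4·2+3·1=11≤17, objective 10.
No feasible integer point exceeds 13.

13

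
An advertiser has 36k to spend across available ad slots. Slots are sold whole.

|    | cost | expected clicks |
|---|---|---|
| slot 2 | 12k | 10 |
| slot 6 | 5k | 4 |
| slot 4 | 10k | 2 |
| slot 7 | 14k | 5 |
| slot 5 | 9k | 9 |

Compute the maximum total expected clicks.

Allowing fractional choices, the relaxed optimum would be about 26.6, but ad slots are indivisible.
slot 2 + slot 6 + slot 4 + slot 5: cost 12 + 5 + 10 + 9 = 36 ≤ 36, expected clicks 10 + 4 + 2 + 9 = 25.
slot 2 + slot 7 + slot 5: cost 12 + 14 + 9 = 35 ≤ 36, expected clicks 10 + 5 + 9 = 24.
slot 2 + slot 6 + slot 5: cost 12 + 5 + 9 = 26 ≤ 36, expected clicks 10 + 4 + 9 = 23.
Best is slot 2, slot 6, slot 4, and slot 5 with total expected clicks 25.

25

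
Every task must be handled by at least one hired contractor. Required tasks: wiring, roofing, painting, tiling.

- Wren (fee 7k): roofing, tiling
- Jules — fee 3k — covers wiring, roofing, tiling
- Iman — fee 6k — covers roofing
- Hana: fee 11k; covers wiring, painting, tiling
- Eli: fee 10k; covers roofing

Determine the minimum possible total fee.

This is an integer covering problem.
Choose Jules and Hana: together they cover wiring, roofing, painting, tiling — every task.
Total fee: 3 + 11 = 14.
No cover costs less than 14.

14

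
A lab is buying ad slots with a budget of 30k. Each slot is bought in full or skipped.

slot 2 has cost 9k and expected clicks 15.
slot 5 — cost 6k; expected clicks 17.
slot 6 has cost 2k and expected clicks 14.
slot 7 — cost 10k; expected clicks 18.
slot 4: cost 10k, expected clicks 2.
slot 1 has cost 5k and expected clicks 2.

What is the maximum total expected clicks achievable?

64

slot 2 + slot 5 + slot 7 + slot 1: cost 9 + 6 + 10 + 5 = 30 ≤ 30, expected clicks 15 + 17 + 18 + 2 = 52.
slot 2 + slot 5 + slot 6 + slot 7: cost 9 + 6 + 2 + 10 = 27 ≤ 30, expected clicks 15 + 17 + 14 + 18 = 64.
slot 5 + slot 6 + slot 7 + slot 1: cost 6 + 2 + 10 + 5 = 23 ≤ 30, expected clicks 17 + 14 + 18 + 2 = 51.
Best is slot 2, slot 5, slot 6, and slot 7 with total expected clicks 64.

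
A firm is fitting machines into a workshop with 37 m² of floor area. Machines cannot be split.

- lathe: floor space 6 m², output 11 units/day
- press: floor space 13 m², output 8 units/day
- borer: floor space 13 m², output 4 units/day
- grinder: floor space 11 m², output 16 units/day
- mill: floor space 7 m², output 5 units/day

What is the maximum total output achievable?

Treat it as a binary knapsack problem.
lathe + borer + grinder + mill: floor space 6 + 13 + 11 + 7 = 37 ≤ 37, output 11 + 4 + 16 + 5 = 36.
lathe + press + grinder + mill: floor space 6 + 13 + 11 + 7 = 37 ≤ 37, output 11 + 8 + 16 + 5 = 40.
Best is lathe, press, grinder, and mill with total output 40.

40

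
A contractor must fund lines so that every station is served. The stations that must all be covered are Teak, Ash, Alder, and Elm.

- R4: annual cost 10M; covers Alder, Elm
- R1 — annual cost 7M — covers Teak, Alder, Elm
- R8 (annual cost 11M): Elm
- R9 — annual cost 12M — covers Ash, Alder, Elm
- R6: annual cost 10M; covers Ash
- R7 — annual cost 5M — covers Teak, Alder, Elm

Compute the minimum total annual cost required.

This is a weighted set-cover instance.
Choose R6 and R7: together they cover Teak, Ash, Alder, Elm — every station.
Total annual cost: 10 + 5 = 15.
No cover costs less than 15.

15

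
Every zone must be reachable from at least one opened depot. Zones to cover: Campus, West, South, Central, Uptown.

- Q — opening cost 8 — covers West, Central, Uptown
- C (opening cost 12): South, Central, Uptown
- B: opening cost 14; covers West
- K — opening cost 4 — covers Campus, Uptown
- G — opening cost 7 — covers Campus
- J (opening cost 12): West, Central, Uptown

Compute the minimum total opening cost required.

24

This is a weighted set-cover instance.
Choose Q, C, and K: together they cover Campus, West, South, Central, Uptown — every zone.
Total opening cost: 8 + 12 + 4 = 24.
No cover costs less than 24.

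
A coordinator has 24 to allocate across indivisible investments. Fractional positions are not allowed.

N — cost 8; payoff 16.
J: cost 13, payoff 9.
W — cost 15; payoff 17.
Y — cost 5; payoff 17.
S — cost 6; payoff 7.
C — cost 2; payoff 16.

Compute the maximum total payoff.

Allowing fractional choices, the relaxed optimum would be about 59.4, but investments are indivisible.
N + Y + C: cost 8 + 5 + 2 = 15 ≤ 24, payoff 16 + 17 + 16 = 49.
N + Y + S + C: cost 8 + 5 + 6 + 2 = 21 ≤ 24, payoff 16 + 17 + 7 + 16 = 56.
W + Y + C: cost 15 + 5 + 2 = 22 ≤ 24, payoff 17 + 17 + 16 = 50.
Best is N, Y, S, and C with total payoff 56.

56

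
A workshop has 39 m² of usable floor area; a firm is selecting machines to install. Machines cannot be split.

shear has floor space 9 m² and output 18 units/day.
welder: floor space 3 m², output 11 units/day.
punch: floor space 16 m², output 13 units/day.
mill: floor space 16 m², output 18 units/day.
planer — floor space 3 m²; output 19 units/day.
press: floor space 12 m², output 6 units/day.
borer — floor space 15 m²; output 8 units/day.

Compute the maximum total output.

66

Take shear, welder, mill, and planer: floor space 9 + 3 + 16 + 3 = 31 ≤ 39, output 18 + 11 + 18 + 19 = 66.
No other feasible combination does better.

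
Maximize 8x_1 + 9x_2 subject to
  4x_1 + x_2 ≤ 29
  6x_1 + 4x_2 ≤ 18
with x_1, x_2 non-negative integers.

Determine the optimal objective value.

36

(x_1,x_2)=(0,4): 4·0+1·4=4≤29, 6·0+4·4=16≤18, objective 36.
(x_1,x_2)=(1,3): 4·1+1·3=7≤29, 6·1+4·3=18≤18, objective 35.
The best lattice point is (0,4), giving 36.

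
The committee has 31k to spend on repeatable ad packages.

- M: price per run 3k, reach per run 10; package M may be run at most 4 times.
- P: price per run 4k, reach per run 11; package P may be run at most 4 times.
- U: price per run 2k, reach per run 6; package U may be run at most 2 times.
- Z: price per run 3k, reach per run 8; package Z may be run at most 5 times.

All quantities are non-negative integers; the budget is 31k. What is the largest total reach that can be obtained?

Take 4×M, 3×P, 2×U, and 1×Z: price 31 ≤ 31, reach 4·10 + 3·11 + 2·6 + 1·8 = 93.
M has the best ratio (10/3) and is taken to its limit of 4; remaining capacity is filled optimally with the others.

93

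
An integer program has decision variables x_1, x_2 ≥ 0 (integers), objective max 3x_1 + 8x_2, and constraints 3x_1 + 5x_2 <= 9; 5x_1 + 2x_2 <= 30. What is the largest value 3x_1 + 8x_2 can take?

11

(x_1,x_2)=(1,1): 3·1+5·1=8≤9, 5·1+2·1=7≤30, objective 11.
(x_1,x_2)=(0,1): 3·0+5·1=5≤9, 5·0+2·1=2≤30, objective 8.
(x_1,x_2)=(2,0): 3·2+5·0=6≤9, 5·2+2·0=10≤30, objective 6.
(x_1,x_2)=(1,0): 3·1+5·0=3≤9, 5·1+2·0=5≤30, objective 3.
No feasible integer point exceeds 11.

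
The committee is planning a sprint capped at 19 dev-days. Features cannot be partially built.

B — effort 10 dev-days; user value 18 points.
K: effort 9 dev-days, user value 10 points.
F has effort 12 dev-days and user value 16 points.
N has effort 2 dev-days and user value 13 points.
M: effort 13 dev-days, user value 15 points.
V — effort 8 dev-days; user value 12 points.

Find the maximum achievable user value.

Allowing fractional choices, the relaxed optimum would be about 41.5, but features are indivisible.
K + N + V: effort 9 + 2 + 8 = 19 ≤ 19, user value 10 + 13 + 12 = 35.
B + N: effort 10 + 2 = 12 ≤ 19, user value 18 + 13 = 31.
Best is K, N, and V with total user value 35.

35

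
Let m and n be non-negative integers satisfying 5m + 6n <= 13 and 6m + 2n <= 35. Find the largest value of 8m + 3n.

16

The continuous relaxation peaks at (2.6, 0) with value 20.80; rounding to a feasible lattice point costs some objective.
(m,n)=(2,0): 5·2+6·0=10≤13, 6·2+2·0=12≤35, objective 16.
(m,n)=(1,1): 5·1+6·1=11≤13, 6·1+2·1=8≤35, objective 11.
(m,n)=(1,0): 5·1+6·0=5≤13, 6·1+2·0=6≤35, objective 8.
Maximum is 16 at (m,n)=(2,0).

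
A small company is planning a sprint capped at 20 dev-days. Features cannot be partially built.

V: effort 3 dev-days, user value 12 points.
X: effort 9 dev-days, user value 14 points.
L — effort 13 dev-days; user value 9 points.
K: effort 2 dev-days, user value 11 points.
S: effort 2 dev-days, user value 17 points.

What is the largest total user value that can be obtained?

This is a 0-1 knapsack instance.
Allowing fractional choices, the relaxed optimum would be about 56.8, but features are indivisible.
V + X + K + S: effort 3 + 9 + 2 + 2 = 16 ≤ 20, user value 12 + 14 + 11 + 17 = 54.
V + X + S: effort 3 + 9 + 2 = 14 ≤ 20, user value 12 + 14 + 17 = 43.
V + L + K + S: effort 3 + 13 + 2 + 2 = 20 ≤ 20, user value 12 + 9 + 11 + 17 = 49.
Best is V, X, K, and S with total user value 54.

54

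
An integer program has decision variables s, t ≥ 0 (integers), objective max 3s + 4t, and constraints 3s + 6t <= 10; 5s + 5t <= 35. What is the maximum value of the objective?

9

The continuous relaxation peaks at (3.33, 0) with value 10.00; rounding to a feasible lattice point costs some objective.
(s,t)=(3,0): 3·3+6·0=9≤10, 5·3+5·0=15≤35, objective 9.
(s,t)=(2,0): 3·2+6·0=6≤10, 5·2+5·0=10≤35, objective 6.
The best lattice point is (3,0), giving 9.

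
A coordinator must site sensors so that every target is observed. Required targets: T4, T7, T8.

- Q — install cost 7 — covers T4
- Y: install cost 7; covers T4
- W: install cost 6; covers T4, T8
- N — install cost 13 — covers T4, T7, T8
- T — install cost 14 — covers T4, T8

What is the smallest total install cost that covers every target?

13

The greedy cost-per-new-target heuristic would pick W and N for 19, but a cheaper cover exists.
N alone covers T4, T7, T8 — every target.
Total install cost: 13.
No cover costs less than 13.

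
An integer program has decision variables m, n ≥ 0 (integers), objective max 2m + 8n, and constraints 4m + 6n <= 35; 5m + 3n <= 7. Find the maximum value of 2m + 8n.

16

(m,n)=(0,2): 4·0+6·2=12≤35, 5·0+3·2=6≤7, objective 16.
(m,n)=(0,1): 4·0+6·1=6≤35, 5·0+3·1=3≤7, objective 8.
The best lattice point is (0,2), giving 16.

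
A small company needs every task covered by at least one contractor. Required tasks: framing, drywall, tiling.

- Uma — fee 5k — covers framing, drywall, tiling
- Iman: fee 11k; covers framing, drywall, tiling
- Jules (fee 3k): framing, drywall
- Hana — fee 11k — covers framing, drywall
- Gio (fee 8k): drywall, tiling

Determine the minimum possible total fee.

This is an integer covering problem.
The greedy cost-per-new-task heuristic would pick Jules and Uma for 8, but a cheaper cover exists.
Uma alone covers framing, drywall, tiling — every task.
Total fee: 5.
No cover costs less than 5.

5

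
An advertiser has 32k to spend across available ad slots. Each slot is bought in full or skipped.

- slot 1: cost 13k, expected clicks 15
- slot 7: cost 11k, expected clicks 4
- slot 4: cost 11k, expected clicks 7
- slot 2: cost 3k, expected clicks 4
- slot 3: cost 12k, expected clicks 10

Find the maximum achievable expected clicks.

Take slot 1, slot 2, and slot 3: cost 13 + 3 + 12 = 28 ≤ 32, expected clicks 15 + 4 + 10 = 29.
No other feasible combination does better.

29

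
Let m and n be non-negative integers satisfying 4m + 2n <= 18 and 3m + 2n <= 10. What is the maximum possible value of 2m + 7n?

(m,n)=(0,5): 4·0+2·5=10≤18, 3·0+2·5=10≤10, objective 35.
(m,n)=(0,4): 4·0+2·4=8≤18, 3·0+2·4=8≤10, objective 28.
Maximum is 35 at (m,n)=(0,5).

35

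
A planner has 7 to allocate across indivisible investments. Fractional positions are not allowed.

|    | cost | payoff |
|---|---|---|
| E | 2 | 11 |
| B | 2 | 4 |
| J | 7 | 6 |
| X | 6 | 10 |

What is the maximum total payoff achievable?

15

E + B: cost 2 + 2 = 4 ≤ 7, payoff 11 + 4 = 15.
E: cost 2 ≤ 7, payoff 11.
X: cost 6 ≤ 7, payoff 10.
Best is E and B with total payoff 15.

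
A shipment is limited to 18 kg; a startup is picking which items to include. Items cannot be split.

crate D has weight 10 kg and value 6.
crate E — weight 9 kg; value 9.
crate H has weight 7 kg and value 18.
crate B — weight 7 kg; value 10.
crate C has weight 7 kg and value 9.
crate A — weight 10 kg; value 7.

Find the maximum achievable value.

crate H + crate B: weight 7 + 7 = 14 ≤ 18, value 18 + 10 = 28.
crate H + crate C: weight 7 + 7 = 14 ≤ 18, value 18 + 9 = 27.
crate E + crate H: weight 9 + 7 = 16 ≤ 18, value 9 + 18 = 27.
Best is crate H and crate B with total value 28.

28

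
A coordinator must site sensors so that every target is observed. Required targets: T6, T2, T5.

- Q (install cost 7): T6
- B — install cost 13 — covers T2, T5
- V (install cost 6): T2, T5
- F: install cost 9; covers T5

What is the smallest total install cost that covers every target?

Choose Q and V: together they cover T6, T2, T5 — every target.
Total install cost: 7 + 6 = 13.
No cover costs less than 13.

13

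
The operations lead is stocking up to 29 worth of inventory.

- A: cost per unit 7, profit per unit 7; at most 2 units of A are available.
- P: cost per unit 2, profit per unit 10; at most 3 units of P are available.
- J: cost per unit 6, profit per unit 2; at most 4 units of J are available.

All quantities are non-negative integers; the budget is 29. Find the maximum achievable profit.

46

This is a bounded integer knapsack.
P has the best ratio (10/2); taking only P gives at most 3×10 = 30 (stopped by the supply cap of 3).
Mixing does better — 2×A, 3×P, and 1×J: cost 26 ≤ 29, profit 2·7 + 3·10 + 1·2 = 46.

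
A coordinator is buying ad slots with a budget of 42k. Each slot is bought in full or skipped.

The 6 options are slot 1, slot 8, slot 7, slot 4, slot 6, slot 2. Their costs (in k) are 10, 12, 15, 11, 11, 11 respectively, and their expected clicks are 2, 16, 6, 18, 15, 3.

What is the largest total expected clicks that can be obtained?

This is an integer program with binary decision variables.
slot 7 + slot 4 + slot 6: cost 15 + 11 + 11 = 37 ≤ 42, expected clicks 6 + 18 + 15 = 39.
slot 8 + slot 7 + slot 4: cost 12 + 15 + 11 = 38 ≤ 42, expected clicks 16 + 6 + 18 = 40.
slot 8 + slot 4 + slot 6: cost 12 + 11 + 11 = 34 ≤ 42, expected clicks 16 + 18 + 15 = 49.
Best is slot 8, slot 4, and slot 6 with total expected clicks 49.

49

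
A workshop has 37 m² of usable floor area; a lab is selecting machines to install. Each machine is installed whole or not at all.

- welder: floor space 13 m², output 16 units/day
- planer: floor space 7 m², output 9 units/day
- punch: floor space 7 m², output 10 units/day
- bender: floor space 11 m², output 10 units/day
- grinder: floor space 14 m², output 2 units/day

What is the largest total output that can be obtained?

36

Allowing fractional choices, the relaxed optimum would be about 44.1, but machines are indivisible.
welder + planer + punch: floor space 13 + 7 + 7 = 27 ≤ 37, output 16 + 9 + 10 = 35.
welder + punch + bender: floor space 13 + 7 + 11 = 31 ≤ 37, output 16 + 10 + 10 = 36.
welder + planer + bender: floor space 13 + 7 + 11 = 31 ≤ 37, output 16 + 9 + 10 = 35.
Best is welder, punch, and bender with total output 36.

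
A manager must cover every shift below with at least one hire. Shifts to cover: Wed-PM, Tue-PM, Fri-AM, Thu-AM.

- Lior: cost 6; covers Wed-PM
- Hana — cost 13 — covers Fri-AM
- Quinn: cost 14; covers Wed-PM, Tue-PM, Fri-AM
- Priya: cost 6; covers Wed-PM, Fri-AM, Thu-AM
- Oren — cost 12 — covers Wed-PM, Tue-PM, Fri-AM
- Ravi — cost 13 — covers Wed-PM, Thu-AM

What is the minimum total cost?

18

Choose Priya and Oren: together they cover Wed-PM, Tue-PM, Fri-AM, Thu-AM — every shift.
Total cost: 6 + 12 = 18.
No cover costs less than 18.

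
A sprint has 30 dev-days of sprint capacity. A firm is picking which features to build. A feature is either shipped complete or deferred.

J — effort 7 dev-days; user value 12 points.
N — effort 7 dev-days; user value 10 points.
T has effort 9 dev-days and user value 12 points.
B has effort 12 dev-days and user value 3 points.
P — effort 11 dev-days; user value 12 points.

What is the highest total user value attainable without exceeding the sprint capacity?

Allowing fractional choices, the relaxed optimum would be about 41.6, but features are indivisible.
J + N + T: effort 7 + 7 + 9 = 23 ≤ 30, user value 12 + 10 + 12 = 34.
J + T + P: effort 7 + 9 + 11 = 27 ≤ 30, user value 12 + 12 + 12 = 36.
Best is J, T, and P with total user value 36.

36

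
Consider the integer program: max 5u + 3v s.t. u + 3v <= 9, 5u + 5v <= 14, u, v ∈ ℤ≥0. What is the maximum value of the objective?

10

(u,v)=(2,0): 1·2+3·0=2≤9, 5·2+5·0=10≤14, objective 10.
(u,v)=(1,1): 1·1+3·1=4≤9, 5·1+5·1=10≤14, objective 8.
(u,v)=(1,0): 1·1+3·0=1≤9, 5·1+5·0=5≤14, objective 5.
No feasible integer point exceeds 10.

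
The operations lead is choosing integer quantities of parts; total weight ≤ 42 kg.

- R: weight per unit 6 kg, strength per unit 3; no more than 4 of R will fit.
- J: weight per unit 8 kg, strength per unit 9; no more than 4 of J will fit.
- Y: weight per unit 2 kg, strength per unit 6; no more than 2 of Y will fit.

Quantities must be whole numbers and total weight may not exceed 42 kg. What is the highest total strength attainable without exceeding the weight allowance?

This is a bounded integer knapsack.
Y has the best ratio (6/2); taking only Y gives at most 2×6 = 12 (stopped by the supply cap of 2).
Mixing does better — 1×R, 4×J, and 2×Y: weight 42 ≤ 42, strength 1·3 + 4·9 + 2·6 = 51.

51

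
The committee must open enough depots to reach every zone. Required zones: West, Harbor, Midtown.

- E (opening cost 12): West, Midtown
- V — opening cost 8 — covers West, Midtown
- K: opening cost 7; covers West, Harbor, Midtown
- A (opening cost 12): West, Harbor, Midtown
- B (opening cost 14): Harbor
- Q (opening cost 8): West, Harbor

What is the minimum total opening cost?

7

This is a weighted set-cover instance.
K alone covers West, Harbor, Midtown — every zone.
Total opening cost: 7.
No cover costs less than 7.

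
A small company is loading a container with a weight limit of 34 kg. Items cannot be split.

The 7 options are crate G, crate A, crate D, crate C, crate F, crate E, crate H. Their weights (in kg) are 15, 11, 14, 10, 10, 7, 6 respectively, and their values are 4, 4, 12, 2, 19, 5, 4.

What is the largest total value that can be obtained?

36

crate D + crate F + crate E: weight 14 + 10 + 7 = 31 ≤ 34, value 12 + 19 + 5 = 36.
crate D + crate F + crate H: weight 14 + 10 + 6 = 30 ≤ 34, value 12 + 19 + 4 = 35.
crate D + crate C + crate F: weight 14 + 10 + 10 = 34 ≤ 34, value 12 + 2 + 19 = 33.
Best is crate D, crate F, and crate E with total value 36.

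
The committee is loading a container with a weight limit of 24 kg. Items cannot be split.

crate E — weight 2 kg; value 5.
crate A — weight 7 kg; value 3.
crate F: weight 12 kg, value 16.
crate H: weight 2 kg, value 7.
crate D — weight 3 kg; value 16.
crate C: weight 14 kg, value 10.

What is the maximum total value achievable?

44

This is a 0-1 knapsack instance.
Allowing fractional choices, the relaxed optimum would be about 47.6, but items are indivisible.
crate E + crate F + crate H + crate D: weight 2 + 12 + 2 + 3 = 19 ≤ 24, value 5 + 16 + 7 + 16 = 44.
crate A + crate F + crate H + crate D: weight 7 + 12 + 2 + 3 = 24 ≤ 24, value 3 + 16 + 7 + 16 = 42.
crate E + crate A + crate F + crate D: weight 2 + 7 + 12 + 3 = 24 ≤ 24, value 5 + 3 + 16 + 16 = 40.
Best is crate E, crate F, crate H, and crate D with total value 44.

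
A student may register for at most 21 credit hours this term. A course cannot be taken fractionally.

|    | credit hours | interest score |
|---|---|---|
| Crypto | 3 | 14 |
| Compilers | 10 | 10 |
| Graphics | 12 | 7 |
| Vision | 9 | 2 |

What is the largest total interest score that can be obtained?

24

Crypto + Compilers: credit hours 3 + 10 = 13 ≤ 21, interest score 14 + 10 = 24.
Crypto + Graphics: credit hours 3 + 12 = 15 ≤ 21, interest score 14 + 7 = 21.
Best is Crypto and Compilers with total interest score 24.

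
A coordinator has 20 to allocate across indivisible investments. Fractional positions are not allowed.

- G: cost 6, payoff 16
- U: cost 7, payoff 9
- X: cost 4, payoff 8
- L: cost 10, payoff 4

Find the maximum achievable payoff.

33

G + X + L: cost 6 + 4 + 10 = 20 ≤ 20, payoff 16 + 8 + 4 = 28.
G + U + X: cost 6 + 7 + 4 = 17 ≤ 20, payoff 16 + 9 + 8 = 33.
G + U: cost 6 + 7 = 13 ≤ 20, payoff 16 + 9 = 25.
Best is G, U, and X with total payoff 33.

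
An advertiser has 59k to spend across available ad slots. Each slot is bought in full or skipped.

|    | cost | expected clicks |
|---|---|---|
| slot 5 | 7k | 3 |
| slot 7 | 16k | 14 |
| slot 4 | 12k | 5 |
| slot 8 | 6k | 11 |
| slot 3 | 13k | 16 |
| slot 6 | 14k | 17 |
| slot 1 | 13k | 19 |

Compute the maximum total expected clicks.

slot 5 + slot 8 + slot 3 + slot 6 + slot 1: cost 7 + 6 + 13 + 14 + 13 = 53 ≤ 59, expected clicks 3 + 11 + 16 + 17 + 19 = 66.
slot 4 + slot 8 + slot 3 + slot 6 + slot 1: cost 12 + 6 + 13 + 14 + 13 = 58 ≤ 59, expected clicks 5 + 11 + 16 + 17 + 19 = 68.
slot 7 + slot 3 + slot 6 + slot 1: cost 16 + 13 + 14 + 13 = 56 ≤ 59, expected clicks 14 + 16 + 17 + 19 = 66.
Best is slot 4, slot 8, slot 3, slot 6, and slot 1 with total expected clicks 68.

68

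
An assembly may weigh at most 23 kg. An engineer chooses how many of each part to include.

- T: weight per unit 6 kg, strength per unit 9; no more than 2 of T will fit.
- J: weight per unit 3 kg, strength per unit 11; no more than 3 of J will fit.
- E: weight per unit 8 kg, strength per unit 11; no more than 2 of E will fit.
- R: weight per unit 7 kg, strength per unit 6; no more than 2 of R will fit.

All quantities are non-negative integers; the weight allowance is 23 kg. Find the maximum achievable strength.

53

J has the best ratio (11/3); taking only J gives at most 3×11 = 33 (stopped by the supply cap of 3).
Mixing does better — 1×T, 3×J, and 1×E: weight 23 ≤ 23, strength 1·9 + 3·11 + 1·11 = 53.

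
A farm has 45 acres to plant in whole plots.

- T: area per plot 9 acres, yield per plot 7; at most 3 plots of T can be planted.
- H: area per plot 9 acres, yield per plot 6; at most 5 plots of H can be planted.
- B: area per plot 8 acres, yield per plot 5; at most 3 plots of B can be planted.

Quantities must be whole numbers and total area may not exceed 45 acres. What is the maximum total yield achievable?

3×T and 2×H: area 45 ≤ 45, yield 3·7 + 2·6 = 33.
2×T and 3×H: area 45 ≤ 45, yield 2·7 + 3·6 = 32.
Best is 33.

33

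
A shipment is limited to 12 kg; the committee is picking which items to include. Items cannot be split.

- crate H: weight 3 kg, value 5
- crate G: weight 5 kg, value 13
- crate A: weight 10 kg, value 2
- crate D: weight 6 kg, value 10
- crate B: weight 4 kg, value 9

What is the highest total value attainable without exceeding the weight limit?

crate H + crate G + crate B: weight 3 + 5 + 4 = 12 ≤ 12, value 5 + 13 + 9 = 27.
crate G + crate B: weight 5 + 4 = 9 ≤ 12, value 13 + 9 = 22.
crate G + crate D: weight 5 + 6 = 11 ≤ 12, value 13 + 10 = 23.
Best is crate H, crate G, and crate B with total value 27.

27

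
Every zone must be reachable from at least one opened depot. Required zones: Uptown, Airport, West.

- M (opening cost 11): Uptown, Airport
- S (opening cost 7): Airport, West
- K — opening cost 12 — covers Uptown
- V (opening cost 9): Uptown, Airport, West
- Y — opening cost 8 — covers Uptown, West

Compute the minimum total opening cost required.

V alone covers Uptown, Airport, West — every zone.
Total opening cost: 9.
No cover costs less than 9.

9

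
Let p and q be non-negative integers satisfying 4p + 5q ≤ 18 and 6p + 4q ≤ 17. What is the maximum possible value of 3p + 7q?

(p,q)=(0,3) is feasible, giving 21.
(p,q)=(1,2) is feasible, giving 17.
(p,q)=(0,2) is feasible, giving 14.
No feasible integer point exceeds 21.

21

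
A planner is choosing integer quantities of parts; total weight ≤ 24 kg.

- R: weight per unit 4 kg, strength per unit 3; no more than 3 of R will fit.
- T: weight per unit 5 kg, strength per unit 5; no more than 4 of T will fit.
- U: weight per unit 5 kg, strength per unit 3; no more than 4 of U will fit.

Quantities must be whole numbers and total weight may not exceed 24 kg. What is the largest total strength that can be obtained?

This is a bounded integer knapsack.
T has the best ratio (5/5); taking only T gives at most 4×5 = 20 (stopped by the weight limit).
Mixing does better — 1×R and 4×T: weight 24 ≤ 24, strength 1·3 + 4·5 = 23.

23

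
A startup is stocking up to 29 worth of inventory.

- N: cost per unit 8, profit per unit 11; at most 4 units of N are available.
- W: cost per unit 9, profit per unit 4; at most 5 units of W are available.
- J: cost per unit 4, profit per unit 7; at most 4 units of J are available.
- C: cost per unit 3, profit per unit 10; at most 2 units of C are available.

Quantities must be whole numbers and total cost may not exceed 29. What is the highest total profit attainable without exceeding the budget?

This is a bounded integer knapsack.
C has the best ratio (10/3); taking only C gives at most 2×10 = 20 (stopped by the supply cap of 2).
Mixing does better — 1×N, 3×J, and 2×C: cost 26 ≤ 29, profit 1·11 + 3·7 + 2·10 = 52.

52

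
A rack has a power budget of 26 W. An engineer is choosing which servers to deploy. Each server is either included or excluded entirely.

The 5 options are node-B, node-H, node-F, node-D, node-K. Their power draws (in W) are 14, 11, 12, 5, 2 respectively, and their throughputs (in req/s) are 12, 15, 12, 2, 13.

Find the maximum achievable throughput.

Allowing fractional choices, the relaxed optimum would be about 40.9, but servers are indivisible.
node-H + node-K: power draw 11 + 2 = 13 ≤ 26, throughput 15 + 13 = 28.
node-H + node-F + node-K: power draw 11 + 12 + 2 = 25 ≤ 26, throughput 15 + 12 + 13 = 40.
node-H + node-D + node-K: power draw 11 + 5 + 2 = 18 ≤ 26, throughput 15 + 2 + 13 = 30.
Best is node-H, node-F, and node-K with total throughput 40.

40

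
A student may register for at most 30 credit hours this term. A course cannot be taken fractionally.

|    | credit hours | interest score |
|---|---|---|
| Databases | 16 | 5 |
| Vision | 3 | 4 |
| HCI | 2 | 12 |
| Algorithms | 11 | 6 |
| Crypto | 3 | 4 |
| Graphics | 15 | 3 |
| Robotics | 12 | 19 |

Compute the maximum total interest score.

This is an integer program with binary decision variables.
Allowing fractional choices, the relaxed optimum would be about 44.5, but courses are indivisible.
Vision + HCI + Algorithms + Robotics: credit hours 3 + 2 + 11 + 12 = 28 ≤ 30, interest score 4 + 12 + 6 + 19 = 41.
HCI + Algorithms + Crypto + Robotics: credit hours 2 + 11 + 3 + 12 = 28 ≤ 30, interest score 12 + 6 + 4 + 19 = 41.
Vision + HCI + Crypto + Robotics: credit hours 3 + 2 + 3 + 12 = 20 ≤ 30, interest score 4 + 12 + 4 + 19 = 39.
The maximum interest score is 41; one optimal choice is Vision, HCI, Algorithms, and Robotics.

41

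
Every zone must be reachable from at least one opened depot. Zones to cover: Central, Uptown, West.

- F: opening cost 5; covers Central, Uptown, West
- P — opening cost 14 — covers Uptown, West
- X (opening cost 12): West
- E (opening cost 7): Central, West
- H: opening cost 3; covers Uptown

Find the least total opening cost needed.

F alone covers Central, Uptown, West — every zone.
Total opening cost: 5.

5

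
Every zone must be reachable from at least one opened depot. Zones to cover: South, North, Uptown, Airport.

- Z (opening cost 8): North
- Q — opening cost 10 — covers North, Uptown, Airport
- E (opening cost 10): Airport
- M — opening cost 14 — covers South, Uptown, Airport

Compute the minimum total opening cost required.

The greedy cost-per-new-zone heuristic would pick Q and M for 24, but a cheaper cover exists.
Choose Z and M: together they cover South, North, Uptown, Airport — every zone.
Total opening cost: 8 + 14 = 22.
No cover costs less than 22.

22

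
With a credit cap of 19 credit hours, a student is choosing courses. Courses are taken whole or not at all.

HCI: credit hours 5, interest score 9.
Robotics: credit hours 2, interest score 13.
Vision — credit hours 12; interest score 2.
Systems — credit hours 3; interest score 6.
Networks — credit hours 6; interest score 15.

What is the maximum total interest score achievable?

Allowing fractional choices, the relaxed optimum would be about 43.5, but courses are indivisible.
Robotics + Systems + Networks: credit hours 2 + 3 + 6 = 11 ≤ 19, interest score 13 + 6 + 15 = 34.
HCI + Robotics + Networks: credit hours 5 + 2 + 6 = 13 ≤ 19, interest score 9 + 13 + 15 = 37.
HCI + Robotics + Systems + Networks: credit hours 5 + 2 + 3 + 6 = 16 ≤ 19, interest score 9 + 13 + 6 + 15 = 43.
Best is HCI, Robotics, Systems, and Networks with total interest score 43.

43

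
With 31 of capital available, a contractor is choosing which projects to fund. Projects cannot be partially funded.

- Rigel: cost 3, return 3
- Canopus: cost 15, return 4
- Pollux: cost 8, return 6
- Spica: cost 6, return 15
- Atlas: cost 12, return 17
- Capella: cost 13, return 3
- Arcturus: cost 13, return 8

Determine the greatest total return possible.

41

Spica + Atlas + Arcturus: cost 6 + 12 + 13 = 31 ≤ 31, return 15 + 17 + 8 = 40.
Rigel + Pollux + Spica + Atlas: cost 3 + 8 + 6 + 12 = 29 ≤ 31, return 3 + 6 + 15 + 17 = 41.
Best is Rigel, Pollux, Spica, and Atlas with total return 41.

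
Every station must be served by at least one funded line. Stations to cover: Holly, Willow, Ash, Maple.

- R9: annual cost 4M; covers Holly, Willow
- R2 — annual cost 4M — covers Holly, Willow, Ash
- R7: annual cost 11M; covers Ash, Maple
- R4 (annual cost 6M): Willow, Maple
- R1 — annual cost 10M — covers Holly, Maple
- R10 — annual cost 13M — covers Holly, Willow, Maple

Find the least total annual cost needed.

Choose R2 and R4: together they cover Holly, Willow, Ash, Maple — every station.
Total annual cost: 4 + 6 = 10.
No cover costs less than 10.

10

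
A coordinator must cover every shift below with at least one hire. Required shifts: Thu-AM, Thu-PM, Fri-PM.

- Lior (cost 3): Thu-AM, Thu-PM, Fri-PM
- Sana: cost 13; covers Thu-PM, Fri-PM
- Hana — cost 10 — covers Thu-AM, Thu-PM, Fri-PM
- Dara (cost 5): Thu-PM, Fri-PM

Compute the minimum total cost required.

3

Lior alone covers Thu-AM, Thu-PM, Fri-PM — every shift.
Total cost: 3.
No cover costs less than 3.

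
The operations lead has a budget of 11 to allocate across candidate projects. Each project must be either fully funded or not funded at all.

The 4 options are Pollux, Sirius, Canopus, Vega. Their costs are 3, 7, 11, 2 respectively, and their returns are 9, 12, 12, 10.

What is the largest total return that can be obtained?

Treat it as a binary knapsack problem.
Take Sirius and Vega: cost 7 + 2 = 9 ≤ 11, return 12 + 10 = 22.
No other feasible combination does better.

22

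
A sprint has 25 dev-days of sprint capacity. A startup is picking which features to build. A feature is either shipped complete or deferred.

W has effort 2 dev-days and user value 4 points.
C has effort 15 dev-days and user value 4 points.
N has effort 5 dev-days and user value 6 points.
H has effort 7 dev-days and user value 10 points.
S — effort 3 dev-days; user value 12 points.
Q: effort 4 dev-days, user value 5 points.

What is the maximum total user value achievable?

Take W, N, H, S, and Q: effort 2 + 5 + 7 + 3 + 4 = 21 ≤ 25, user value 4 + 6 + 10 + 12 + 5 = 37.
No other feasible combination does better.

37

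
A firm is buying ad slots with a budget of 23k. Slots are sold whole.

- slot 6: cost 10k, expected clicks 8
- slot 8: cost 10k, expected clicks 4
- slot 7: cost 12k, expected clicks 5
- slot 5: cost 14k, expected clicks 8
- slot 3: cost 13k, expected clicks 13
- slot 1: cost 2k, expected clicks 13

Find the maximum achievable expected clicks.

26

Take slot 3 and slot 1: cost 13 + 2 = 15 ≤ 23, expected clicks 13 + 13 = 26.
No other feasible combination does better.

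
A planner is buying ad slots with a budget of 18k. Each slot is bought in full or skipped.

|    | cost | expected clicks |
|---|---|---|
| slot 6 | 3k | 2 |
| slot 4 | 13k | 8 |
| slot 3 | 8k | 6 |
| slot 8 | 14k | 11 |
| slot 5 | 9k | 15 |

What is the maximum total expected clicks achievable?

21

Allowing fractional choices, the relaxed optimum would be about 22.1, but ad slots are indivisible.
slot 6 + slot 5: cost 3 + 9 = 12 ≤ 18, expected clicks 2 + 15 = 17.
slot 3 + slot 5: cost 8 + 9 = 17 ≤ 18, expected clicks 6 + 15 = 21.
Best is slot 3 and slot 5 with total expected clicks 21.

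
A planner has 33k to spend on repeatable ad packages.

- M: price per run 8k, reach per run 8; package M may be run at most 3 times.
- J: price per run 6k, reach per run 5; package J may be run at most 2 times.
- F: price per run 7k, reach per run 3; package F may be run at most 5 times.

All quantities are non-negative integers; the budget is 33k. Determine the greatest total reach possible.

29

3×M and 1×J: price 30 ≤ 33, reach 3·8 + 1·5 = 29.
3×M and 1×F: price 31 ≤ 33, reach 3·8 + 1·3 = 27.
Best is 29.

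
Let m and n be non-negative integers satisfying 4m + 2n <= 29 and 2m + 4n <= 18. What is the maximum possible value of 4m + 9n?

(m,n)=(1,4) is feasible, giving 40.
(m,n)=(0,4) is feasible, giving 36.
(m,n)=(2,3) is feasible, giving 35.
The best lattice point is (1,4), giving 40.

40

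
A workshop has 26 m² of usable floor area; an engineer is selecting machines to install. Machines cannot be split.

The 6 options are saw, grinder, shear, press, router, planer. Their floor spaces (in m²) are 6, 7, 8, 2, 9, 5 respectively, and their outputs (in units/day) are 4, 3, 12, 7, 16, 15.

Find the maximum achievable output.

This is a 0-1 knapsack instance.
Allowing fractional choices, the relaxed optimum would be about 51.3, but machines are indivisible.
shear + router + planer: floor space 8 + 9 + 5 = 22 ≤ 26, output 12 + 16 + 15 = 43.
shear + press + router + planer: floor space 8 + 2 + 9 + 5 = 24 ≤ 26, output 12 + 7 + 16 + 15 = 50.
Best is shear, press, router, and planer with total output 50.

50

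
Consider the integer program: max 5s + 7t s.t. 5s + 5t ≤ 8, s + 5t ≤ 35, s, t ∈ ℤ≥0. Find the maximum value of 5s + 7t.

7

(s,t)=(0,1): 5·0+5·1=5≤8, 1·0+5·1=5≤35, objective 7.
(s,t)=(1,0): 5·1+5·0=5≤8, 1·1+5·0=1≤35, objective 5.
(s,t)=(0,0): 5·0+5·0=0≤8, 1·0+5·0=0≤35, objective 0.
No feasible integer point exceeds 7.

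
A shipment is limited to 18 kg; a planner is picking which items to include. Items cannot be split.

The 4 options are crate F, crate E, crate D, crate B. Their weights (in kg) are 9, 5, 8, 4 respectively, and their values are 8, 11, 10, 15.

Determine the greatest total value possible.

36

Allowing fractional choices, the relaxed optimum would be about 36.9, but items are indivisible.
crate E + crate D + crate B: weight 5 + 8 + 4 = 17 ≤ 18, value 11 + 10 + 15 = 36.
crate F + crate E + crate B: weight 9 + 5 + 4 = 18 ≤ 18, value 8 + 11 + 15 = 34.
Best is crate E, crate D, and crate B with total value 36.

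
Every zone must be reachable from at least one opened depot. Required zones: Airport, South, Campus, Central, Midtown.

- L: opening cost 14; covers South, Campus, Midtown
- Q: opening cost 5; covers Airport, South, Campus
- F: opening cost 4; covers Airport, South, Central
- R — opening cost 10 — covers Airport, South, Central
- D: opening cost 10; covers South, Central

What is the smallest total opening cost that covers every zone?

Choose L and F: together they cover Airport, South, Campus, Central, Midtown — every zone.
Total opening cost: 14 + 4 = 18.

18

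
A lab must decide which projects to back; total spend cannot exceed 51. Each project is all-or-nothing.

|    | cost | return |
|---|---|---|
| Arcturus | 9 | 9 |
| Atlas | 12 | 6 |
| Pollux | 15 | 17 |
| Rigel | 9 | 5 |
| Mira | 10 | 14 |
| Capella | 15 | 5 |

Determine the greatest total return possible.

Allowing fractional choices, the relaxed optimum would be about 49.0, but projects are indivisible.
Arcturus + Pollux + Mira + Capella: cost 9 + 15 + 10 + 15 = 49 ≤ 51, return 9 + 17 + 14 + 5 = 45.
Arcturus + Atlas + Pollux + Mira: cost 9 + 12 + 15 + 10 = 46 ≤ 51, return 9 + 6 + 17 + 14 = 46.
Arcturus + Pollux + Rigel + Mira: cost 9 + 15 + 9 + 10 = 43 ≤ 51, return 9 + 17 + 5 + 14 = 45.
Best is Arcturus, Atlas, Pollux, and Mira with total return 46.

46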